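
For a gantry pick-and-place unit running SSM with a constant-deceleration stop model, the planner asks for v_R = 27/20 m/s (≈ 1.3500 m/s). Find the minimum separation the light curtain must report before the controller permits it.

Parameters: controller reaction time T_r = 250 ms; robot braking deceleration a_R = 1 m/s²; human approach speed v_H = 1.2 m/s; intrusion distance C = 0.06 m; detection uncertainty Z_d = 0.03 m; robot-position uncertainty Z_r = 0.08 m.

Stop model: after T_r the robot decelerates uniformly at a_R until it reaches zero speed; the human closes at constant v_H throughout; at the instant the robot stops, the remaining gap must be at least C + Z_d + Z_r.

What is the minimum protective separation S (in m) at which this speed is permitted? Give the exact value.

braking lasts T_s = (27/20)/1 = 1.3500 s
robot covers v_R·T_r = 1.3500·0.2500 = 0.3375 m before braking
braking distance = 1.3500²/(2·1.0000) = 0.9113 m
human over T_r+T_s: 1.2000·(0.2500+1.3500) = 1.9200 m
residual clearance needed = 0.0600+0.0300+0.0800 = 0.1700 m
S_min ≈ 0.3375+0.9113+1.9200+0.1700  ⇒  S_min = 2671/800 m

S_min = 2671/800 m = 3.3388 m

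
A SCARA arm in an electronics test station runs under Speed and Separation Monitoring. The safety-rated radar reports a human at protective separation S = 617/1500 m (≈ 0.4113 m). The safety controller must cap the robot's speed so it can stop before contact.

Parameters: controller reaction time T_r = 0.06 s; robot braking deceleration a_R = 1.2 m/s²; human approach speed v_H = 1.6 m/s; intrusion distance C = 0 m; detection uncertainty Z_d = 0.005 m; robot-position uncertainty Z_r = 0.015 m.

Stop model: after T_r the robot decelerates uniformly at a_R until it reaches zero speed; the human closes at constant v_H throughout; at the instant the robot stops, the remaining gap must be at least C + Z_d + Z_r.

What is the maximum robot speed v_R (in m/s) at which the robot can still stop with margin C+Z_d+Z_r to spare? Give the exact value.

v_R_max = 1/5 m/s = 0.2000 m/s

quadratic (5/12)·v² + (209/150)·v + (-443/1500) = 0
  disc = (209/150)² − 4·(5/12)·(-443/1500) = 1521/625 ; √disc = 39/25
  v_R = (−(209/150) + 39/25) / (2·(5/12)) = 1/5 m/s
check:
T_s = v_R/a_R = (1/5)/(6/5) = 0.1667 s
robot in T_r: 0.2000·0.0600 = 0.0120 m
robot under decel: 0.2000²/(2·1.2000) = 0.0167 m
human closes 1.6000·0.2267 = 0.3627 m
C+Z_d+Z_r = 0.0000+0.0050+0.0150 = 0.0200 m
sum ≈ 0.0120+0.0167+0.3627+0.0200 ≈ 0.4113 m = S ✓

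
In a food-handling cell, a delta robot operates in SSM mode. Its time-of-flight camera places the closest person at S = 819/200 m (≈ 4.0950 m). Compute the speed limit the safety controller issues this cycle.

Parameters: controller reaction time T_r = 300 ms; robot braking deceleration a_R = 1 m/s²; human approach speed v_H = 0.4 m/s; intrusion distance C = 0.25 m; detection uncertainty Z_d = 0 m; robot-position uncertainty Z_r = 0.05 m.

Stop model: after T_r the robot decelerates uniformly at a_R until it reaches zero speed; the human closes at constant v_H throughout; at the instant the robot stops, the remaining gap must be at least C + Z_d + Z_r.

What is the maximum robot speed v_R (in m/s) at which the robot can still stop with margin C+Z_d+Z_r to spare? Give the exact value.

v_R_max = 21/10 m/s = 2.1000 m/s

at the boundary: (1/2)·v² + (7/10)·v + (-147/40) = 0
  disc = (7/10)² − 4·(1/2)·(-147/40) = 196/25 ; √disc = 14/5
  v_R = (−(7/10) + 14/5) / (2·(1/2)) = 21/10 m/s
check:
stop time T_s = (21/10)/1 = 2.1000 s
robot in T_r: 2.1000·0.3000 = 0.6300 m
braking distance = 2.1000²/(2·1.0000) = 2.2050 m
human over T_r+T_s: 0.4000·(0.3000+2.1000) = 0.9600 m
margins: 0.2500+0.0000+0.0500 = 0.3000 m
sum ≈ 0.6300+2.2050+0.9600+0.3000 ≈ 4.0950 m = S ✓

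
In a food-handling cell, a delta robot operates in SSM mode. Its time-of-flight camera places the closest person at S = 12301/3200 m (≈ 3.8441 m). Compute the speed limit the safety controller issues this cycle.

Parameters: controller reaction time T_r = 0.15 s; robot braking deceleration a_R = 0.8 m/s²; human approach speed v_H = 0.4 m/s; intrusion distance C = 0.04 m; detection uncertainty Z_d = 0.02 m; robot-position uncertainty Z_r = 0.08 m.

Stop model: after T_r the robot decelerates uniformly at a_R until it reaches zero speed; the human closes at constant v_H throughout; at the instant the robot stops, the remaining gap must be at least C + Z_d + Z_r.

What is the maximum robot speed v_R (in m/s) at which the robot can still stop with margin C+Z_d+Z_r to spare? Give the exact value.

at the boundary: (5/8)·v² + (13/20)·v + (-11661/3200) = 0
  disc = (13/20)² − 4·(5/8)·(-11661/3200) = 61009/6400 ; √disc = 247/80
  v_R = (−(13/20) + 247/80) / (2·(5/8)) = 39/20 m/s
check:
stop time T_s = (39/20)/(4/5) = 2.4375 s
reaction-phase robot travel = 1.9500·0.1500 = 0.2925 m
robot under decel: 1.9500²/(2·0.8000) = 2.3766 m
human over T_r+T_s: 0.4000·(0.1500+2.4375) = 1.0350 m
C+Z_d+Z_r = 0.0400+0.0200+0.0800 = 0.1400 m
sum ≈ 0.2925+2.3766+1.0350+0.1400 ≈ 3.8441 m = S ✓

v_R_max = 39/20 m/s = 1.9500 m/s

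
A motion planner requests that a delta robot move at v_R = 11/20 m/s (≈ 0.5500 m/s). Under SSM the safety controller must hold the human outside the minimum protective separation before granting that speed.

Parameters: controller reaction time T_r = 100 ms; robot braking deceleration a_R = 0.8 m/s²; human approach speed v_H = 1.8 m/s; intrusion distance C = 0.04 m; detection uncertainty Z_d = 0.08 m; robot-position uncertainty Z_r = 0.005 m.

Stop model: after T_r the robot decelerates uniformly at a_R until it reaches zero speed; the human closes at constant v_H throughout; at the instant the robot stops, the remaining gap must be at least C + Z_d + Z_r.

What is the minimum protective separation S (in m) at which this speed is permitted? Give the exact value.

S_min = 5717/3200 m = 1.7866 m

stop time T_s = (11/20)/(4/5) = 0.6875 s
reaction-phase robot travel = 0.5500·0.1000 = 0.0550 m
robot covers 0.5500·0.6875 − ½·0.8000·0.6875² = 0.1891 m while stopping
human over T_r+T_s: 1.8000·(0.1000+0.6875) = 1.4175 m
C+Z_d+Z_r = 0.0400+0.0800+0.0050 = 0.1250 m
S_min ≈ 0.0550+0.1891+1.4175+0.1250  ⇒  S_min = 5717/3200 m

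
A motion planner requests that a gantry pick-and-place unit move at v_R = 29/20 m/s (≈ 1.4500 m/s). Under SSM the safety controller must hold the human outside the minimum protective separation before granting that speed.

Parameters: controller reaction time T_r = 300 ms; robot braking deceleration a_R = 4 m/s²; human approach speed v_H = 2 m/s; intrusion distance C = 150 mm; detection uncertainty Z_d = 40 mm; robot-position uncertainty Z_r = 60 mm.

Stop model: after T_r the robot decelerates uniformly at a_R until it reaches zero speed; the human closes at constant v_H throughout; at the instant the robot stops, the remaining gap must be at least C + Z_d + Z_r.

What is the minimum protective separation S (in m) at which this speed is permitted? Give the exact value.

stop time T_s = (29/20)/4 = 0.3625 s
robot in T_r: 1.4500·0.3000 = 0.4350 m
braking distance = 1.4500²/(2·4.0000) = 0.2628 m
person approaches 2.0000·(0.3000+0.3625) = 1.3250 m
C+Z_d+Z_r = 0.1500+0.0400+0.0600 = 0.2500 m
S_min ≈ 0.4350+0.2628+1.3250+0.2500  ⇒  S_min = 7273/3200 m

S_min = 7273/3200 m = 2.2728 m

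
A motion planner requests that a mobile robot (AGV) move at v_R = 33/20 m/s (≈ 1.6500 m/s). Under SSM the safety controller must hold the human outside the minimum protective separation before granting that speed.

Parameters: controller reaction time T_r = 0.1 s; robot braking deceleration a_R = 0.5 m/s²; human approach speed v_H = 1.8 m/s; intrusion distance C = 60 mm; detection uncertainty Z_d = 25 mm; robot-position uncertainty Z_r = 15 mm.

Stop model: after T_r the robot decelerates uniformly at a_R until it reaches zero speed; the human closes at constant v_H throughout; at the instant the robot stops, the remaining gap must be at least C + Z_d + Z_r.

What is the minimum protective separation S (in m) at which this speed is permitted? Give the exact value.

S_min = 3643/400 m = 9.1075 m

braking lasts T_s = (33/20)/(1/2) = 3.3000 s
robot in T_r: 1.6500·0.1000 = 0.1650 m
braking distance = 1.6500²/(2·0.5000) = 2.7225 m
human over T_r+T_s: 1.8000·(0.1000+3.3000) = 6.1200 m
C+Z_d+Z_r = 0.0600+0.0250+0.0150 = 0.1000 m
S_min ≈ 0.1650+2.7225+6.1200+0.1000  ⇒  S_min = 3643/400 m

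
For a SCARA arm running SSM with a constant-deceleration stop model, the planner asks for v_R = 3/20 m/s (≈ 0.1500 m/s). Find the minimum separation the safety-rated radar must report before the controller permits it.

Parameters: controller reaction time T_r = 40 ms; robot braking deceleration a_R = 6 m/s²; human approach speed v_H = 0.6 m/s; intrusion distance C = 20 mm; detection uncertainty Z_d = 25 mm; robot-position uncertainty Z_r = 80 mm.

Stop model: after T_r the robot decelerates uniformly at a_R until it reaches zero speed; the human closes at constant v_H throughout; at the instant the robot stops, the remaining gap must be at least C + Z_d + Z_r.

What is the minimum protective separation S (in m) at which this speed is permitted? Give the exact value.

S_min = 11/64 m = 0.1719 m

T_s = v_R/a_R = (3/20)/6 = 0.0250 s
robot in T_r: 0.1500·0.0400 = 0.0060 m
braking distance = 0.1500²/(2·6.0000) = 0.0019 m
person approaches 0.6000·(0.0400+0.0250) = 0.0390 m
margins: 0.0200+0.0250+0.0800 = 0.1250 m
S_min ≈ 0.0060+0.0019+0.0390+0.1250  ⇒  S_min = 11/64 m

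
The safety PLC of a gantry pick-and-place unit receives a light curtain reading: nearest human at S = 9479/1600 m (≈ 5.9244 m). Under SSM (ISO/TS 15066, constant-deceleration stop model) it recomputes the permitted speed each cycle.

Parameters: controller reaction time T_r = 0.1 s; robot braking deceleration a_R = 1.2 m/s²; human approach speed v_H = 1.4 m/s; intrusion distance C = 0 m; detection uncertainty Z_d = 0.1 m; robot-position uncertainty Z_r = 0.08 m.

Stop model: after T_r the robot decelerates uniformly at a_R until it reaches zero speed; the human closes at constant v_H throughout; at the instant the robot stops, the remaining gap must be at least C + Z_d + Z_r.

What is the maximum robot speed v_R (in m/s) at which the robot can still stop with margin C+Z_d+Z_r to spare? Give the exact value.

v_R_max = 49/20 m/s = 2.4500 m/s

collect terms ⇒ (5/12)·v_R² + (19/15)·v_R + (-8967/1600) = 0
  disc = (19/15)² − 4·(5/12)·(-8967/1600) = 157609/14400 ; √disc = 397/120
  v_R = (−(19/15) + 397/120) / (2·(5/12)) = 49/20 m/s
check:
braking lasts T_s = (49/20)/(6/5) = 2.0417 s
robot covers v_R·T_r = 2.4500·0.1000 = 0.2450 m before braking
braking distance = 2.4500²/(2·1.2000) = 2.5010 m
person approaches 1.4000·(0.1000+2.0417) = 2.9983 m
C+Z_d+Z_r = 0.0000+0.1000+0.0800 = 0.1800 m
sum ≈ 0.2450+2.5010+2.9983+0.1800 ≈ 5.9244 m = S ✓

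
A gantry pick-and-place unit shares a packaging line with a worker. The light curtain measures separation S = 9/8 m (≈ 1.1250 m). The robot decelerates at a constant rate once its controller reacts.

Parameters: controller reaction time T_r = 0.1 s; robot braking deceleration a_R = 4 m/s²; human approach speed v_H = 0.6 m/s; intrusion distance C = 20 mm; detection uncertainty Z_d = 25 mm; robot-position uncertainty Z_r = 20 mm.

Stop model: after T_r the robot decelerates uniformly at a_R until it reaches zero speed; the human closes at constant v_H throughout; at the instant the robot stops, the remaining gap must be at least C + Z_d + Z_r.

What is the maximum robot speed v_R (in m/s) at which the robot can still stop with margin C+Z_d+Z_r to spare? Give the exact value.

v_R_max = 2 m/s = 2.0000 m/s

quadratic (1/8)·v² + (1/4)·v + (-1) = 0
  disc = (1/4)² − 4·(1/8)·(-1) = 9/16 ; √disc = 3/4
  v_R = (−(1/4) + 3/4) / (2·(1/8)) = 2 m/s
check:
stop time T_s = 2/4 = 0.5000 s
robot covers v_R·T_r = 2.0000·0.1000 = 0.2000 m before braking
robot covers 2.0000·0.5000 − ½·4.0000·0.5000² = 0.5000 m while stopping
human closes 0.6000·0.6000 = 0.3600 m
C+Z_d+Z_r = 0.0200+0.0250+0.0200 = 0.0650 m
sum ≈ 0.2000+0.5000+0.3600+0.0650 ≈ 1.1250 m = S ✓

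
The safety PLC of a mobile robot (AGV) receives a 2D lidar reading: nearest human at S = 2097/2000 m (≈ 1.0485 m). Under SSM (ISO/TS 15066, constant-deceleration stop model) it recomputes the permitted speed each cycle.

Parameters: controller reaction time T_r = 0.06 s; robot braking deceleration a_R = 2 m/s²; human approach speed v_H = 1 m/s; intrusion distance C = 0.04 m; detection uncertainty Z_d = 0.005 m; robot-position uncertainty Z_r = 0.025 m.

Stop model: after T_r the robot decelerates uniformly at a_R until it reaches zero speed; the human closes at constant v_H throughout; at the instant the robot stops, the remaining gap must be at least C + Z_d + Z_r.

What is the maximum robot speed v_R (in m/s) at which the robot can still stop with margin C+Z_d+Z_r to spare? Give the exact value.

quadratic (1/4)·v² + (14/25)·v + (-1837/2000) = 0
  disc = (14/25)² − 4·(1/4)·(-1837/2000) = 12321/10000 ; √disc = 111/100
  v_R = (−(14/25) + 111/100) / (2·(1/4)) = 11/10 m/s
check:
braking lasts T_s = (11/10)/2 = 0.5500 s
reaction-phase robot travel = 1.1000·0.0600 = 0.0660 m
robot covers 1.1000·0.5500 − ½·2.0000·0.5500² = 0.3025 m while stopping
human closes 1.0000·0.6100 = 0.6100 m
C+Z_d+Z_r = 0.0400+0.0050+0.0250 = 0.0700 m
sum ≈ 0.0660+0.3025+0.6100+0.0700 ≈ 1.0485 m = S ✓

v_R_max = 11/10 m/s = 1.1000 m/s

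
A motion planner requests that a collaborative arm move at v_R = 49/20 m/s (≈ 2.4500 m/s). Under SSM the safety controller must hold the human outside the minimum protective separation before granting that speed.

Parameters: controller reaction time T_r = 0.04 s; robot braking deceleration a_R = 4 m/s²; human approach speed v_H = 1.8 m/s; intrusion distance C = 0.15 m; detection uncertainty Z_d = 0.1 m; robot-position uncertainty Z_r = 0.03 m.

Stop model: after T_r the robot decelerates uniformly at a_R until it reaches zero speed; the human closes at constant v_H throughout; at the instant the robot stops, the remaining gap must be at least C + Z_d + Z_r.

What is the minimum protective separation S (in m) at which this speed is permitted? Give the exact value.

stop time T_s = (49/20)/4 = 0.6125 s
reaction-phase robot travel = 2.4500·0.0400 = 0.0980 m
robot covers 2.4500·0.6125 − ½·4.0000·0.6125² = 0.7503 m while stopping
human over T_r+T_s: 1.8000·(0.0400+0.6125) = 1.1745 m
C+Z_d+Z_r = 0.1500+0.1000+0.0300 = 0.2800 m
S_min ≈ 0.0980+0.7503+1.1745+0.2800  ⇒  S_min = 7369/3200 m

S_min = 7369/3200 m = 2.3028 m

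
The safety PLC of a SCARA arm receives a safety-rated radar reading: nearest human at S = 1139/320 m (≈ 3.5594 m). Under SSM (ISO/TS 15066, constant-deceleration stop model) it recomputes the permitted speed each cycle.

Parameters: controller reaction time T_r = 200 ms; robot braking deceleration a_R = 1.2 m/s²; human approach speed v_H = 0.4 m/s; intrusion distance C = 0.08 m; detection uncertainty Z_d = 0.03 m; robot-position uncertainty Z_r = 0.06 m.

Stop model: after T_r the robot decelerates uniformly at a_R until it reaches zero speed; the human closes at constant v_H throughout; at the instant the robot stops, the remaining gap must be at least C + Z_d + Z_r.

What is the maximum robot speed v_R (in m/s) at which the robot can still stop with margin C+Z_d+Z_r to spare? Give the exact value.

v_R_max = 9/4 m/s = 2.2500 m/s

at the boundary: (5/12)·v² + (8/15)·v + (-1059/320) = 0
  disc = (8/15)² − 4·(5/12)·(-1059/320) = 83521/14400 ; √disc = 289/120
  v_R = (−(8/15) + 289/120) / (2·(5/12)) = 9/4 m/s
check:
stop time T_s = (9/4)/(6/5) = 1.8750 s
robot in T_r: 2.2500·0.2000 = 0.4500 m
braking distance = 2.2500²/(2·1.2000) = 2.1094 m
person approaches 0.4000·(0.2000+1.8750) = 0.8300 m
margins: 0.0800+0.0300+0.0600 = 0.1700 m
sum ≈ 0.4500+2.1094+0.8300+0.1700 ≈ 3.5594 m = S ✓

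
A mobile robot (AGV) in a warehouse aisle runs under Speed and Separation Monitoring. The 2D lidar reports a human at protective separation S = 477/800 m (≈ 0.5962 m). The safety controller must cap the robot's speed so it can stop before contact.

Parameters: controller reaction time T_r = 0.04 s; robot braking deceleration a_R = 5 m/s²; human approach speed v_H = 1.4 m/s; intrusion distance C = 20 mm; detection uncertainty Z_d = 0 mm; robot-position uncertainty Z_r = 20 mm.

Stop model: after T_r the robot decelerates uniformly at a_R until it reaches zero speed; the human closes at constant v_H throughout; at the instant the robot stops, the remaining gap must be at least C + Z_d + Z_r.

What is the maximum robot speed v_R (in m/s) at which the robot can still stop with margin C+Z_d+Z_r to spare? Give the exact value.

collect terms ⇒ (1/10)·v_R² + (8/25)·v_R + (-2001/4000) = 0
  disc = (8/25)² − 4·(1/10)·(-2001/4000) = 121/400 ; √disc = 11/20
  v_R = (−(8/25) + 11/20) / (2·(1/10)) = 23/20 m/s
check:
stop time T_s = (23/20)/5 = 0.2300 s
robot covers v_R·T_r = 1.1500·0.0400 = 0.0460 m before braking
braking distance = 1.1500²/(2·5.0000) = 0.1323 m
human over T_r+T_s: 1.4000·(0.0400+0.2300) = 0.3780 m
residual clearance needed = 0.0200+0.0000+0.0200 = 0.0400 m
sum ≈ 0.0460+0.1323+0.3780+0.0400 ≈ 0.5962 m = S ✓

v_R_max = 23/20 m/s = 1.1500 m/s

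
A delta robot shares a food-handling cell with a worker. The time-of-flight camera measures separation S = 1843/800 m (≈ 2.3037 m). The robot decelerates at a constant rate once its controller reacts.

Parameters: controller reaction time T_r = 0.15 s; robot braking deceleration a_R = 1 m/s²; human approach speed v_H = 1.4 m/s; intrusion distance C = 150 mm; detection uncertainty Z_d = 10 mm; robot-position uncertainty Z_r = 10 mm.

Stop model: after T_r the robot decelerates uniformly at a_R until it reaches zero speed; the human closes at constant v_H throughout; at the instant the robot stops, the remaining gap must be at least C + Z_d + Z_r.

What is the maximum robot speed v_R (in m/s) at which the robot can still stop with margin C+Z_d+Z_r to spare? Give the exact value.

at the boundary: (1/2)·v² + (31/20)·v + (-1539/800) = 0
  disc = (31/20)² − 4·(1/2)·(-1539/800) = 25/4 ; √disc = 5/2
  v_R = (−(31/20) + 5/2) / (2·(1/2)) = 19/20 m/s
check:
stop time T_s = (19/20)/1 = 0.9500 s
reaction-phase robot travel = 0.9500·0.1500 = 0.1425 m
robot covers 0.9500·0.9500 − ½·1.0000·0.9500² = 0.4512 m while stopping
human closes 1.4000·1.1000 = 1.5400 m
C+Z_d+Z_r = 0.1500+0.0100+0.0100 = 0.1700 m
sum ≈ 0.1425+0.4512+1.5400+0.1700 ≈ 2.3037 m = S ✓

v_R_max = 19/20 m/s = 0.9500 m/s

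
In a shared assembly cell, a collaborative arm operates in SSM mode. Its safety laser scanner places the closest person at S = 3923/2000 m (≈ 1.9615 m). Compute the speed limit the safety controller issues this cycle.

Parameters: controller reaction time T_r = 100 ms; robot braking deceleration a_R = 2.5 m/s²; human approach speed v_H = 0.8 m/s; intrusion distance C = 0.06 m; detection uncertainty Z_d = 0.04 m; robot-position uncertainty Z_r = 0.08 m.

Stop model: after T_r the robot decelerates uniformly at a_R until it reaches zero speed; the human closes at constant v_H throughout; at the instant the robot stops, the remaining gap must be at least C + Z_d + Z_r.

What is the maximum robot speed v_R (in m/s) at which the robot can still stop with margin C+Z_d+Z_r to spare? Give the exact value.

v_R_max = 41/20 m/s = 2.0500 m/s

quadratic (1/5)·v² + (21/50)·v + (-3403/2000) = 0
  disc = (21/50)² − 4·(1/5)·(-3403/2000) = 961/625 ; √disc = 31/25
  v_R = (−(21/50) + 31/25) / (2·(1/5)) = 41/20 m/s
check:
stop time T_s = (41/20)/(5/2) = 0.8200 s
robot in T_r: 2.0500·0.1000 = 0.2050 m
braking distance = 2.0500²/(2·2.5000) = 0.8405 m
person approaches 0.8000·(0.1000+0.8200) = 0.7360 m
margins: 0.0600+0.0400+0.0800 = 0.1800 m
sum ≈ 0.2050+0.8405+0.7360+0.1800 ≈ 1.9615 m = S ✓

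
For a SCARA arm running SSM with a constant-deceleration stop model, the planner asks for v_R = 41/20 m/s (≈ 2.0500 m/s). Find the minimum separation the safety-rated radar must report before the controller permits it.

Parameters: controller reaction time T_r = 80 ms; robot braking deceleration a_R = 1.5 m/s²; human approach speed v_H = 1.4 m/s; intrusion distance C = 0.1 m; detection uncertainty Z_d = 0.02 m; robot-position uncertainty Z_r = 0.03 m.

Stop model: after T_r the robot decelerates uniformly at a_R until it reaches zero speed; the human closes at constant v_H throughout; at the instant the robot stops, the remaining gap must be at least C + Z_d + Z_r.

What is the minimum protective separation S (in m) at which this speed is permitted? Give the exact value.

S_min = 22441/6000 m = 3.7402 m

T_s = v_R/a_R = (41/20)/(3/2) = 1.3667 s
robot in T_r: 2.0500·0.0800 = 0.1640 m
braking distance = 2.0500²/(2·1.5000) = 1.4008 m
human closes 1.4000·1.4467 = 2.0253 m
C+Z_d+Z_r = 0.1000+0.0200+0.0300 = 0.1500 m
S_min ≈ 0.1640+1.4008+2.0253+0.1500  ⇒  S_min = 22441/6000 m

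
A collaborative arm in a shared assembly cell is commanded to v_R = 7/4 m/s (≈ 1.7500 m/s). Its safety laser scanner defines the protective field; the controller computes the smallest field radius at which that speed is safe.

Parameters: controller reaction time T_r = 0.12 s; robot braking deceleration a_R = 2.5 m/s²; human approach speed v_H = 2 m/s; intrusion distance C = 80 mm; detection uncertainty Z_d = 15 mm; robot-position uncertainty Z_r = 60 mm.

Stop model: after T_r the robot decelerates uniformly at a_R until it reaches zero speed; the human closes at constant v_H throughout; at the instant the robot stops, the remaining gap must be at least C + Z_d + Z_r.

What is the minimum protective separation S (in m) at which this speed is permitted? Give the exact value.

T_s = v_R/a_R = (7/4)/(5/2) = 0.7000 s
robot in T_r: 1.7500·0.1200 = 0.2100 m
robot under decel: 1.7500²/(2·2.5000) = 0.6125 m
human closes 2.0000·0.8200 = 1.6400 m
margins: 0.0800+0.0150+0.0600 = 0.1550 m
S_min ≈ 0.2100+0.6125+1.6400+0.1550  ⇒  S_min = 1047/400 m

S_min = 1047/400 m = 2.6175 m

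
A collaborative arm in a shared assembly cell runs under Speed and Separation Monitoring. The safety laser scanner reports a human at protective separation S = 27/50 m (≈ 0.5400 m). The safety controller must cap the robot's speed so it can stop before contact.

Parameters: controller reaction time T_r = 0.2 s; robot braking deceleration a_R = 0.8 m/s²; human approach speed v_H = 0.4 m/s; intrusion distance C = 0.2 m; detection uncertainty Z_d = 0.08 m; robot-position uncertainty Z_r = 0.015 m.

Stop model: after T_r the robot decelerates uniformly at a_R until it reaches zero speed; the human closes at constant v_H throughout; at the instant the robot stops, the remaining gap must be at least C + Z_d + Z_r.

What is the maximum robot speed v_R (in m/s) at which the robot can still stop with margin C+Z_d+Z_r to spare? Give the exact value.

at the boundary: (5/8)·v² + (7/10)·v + (-33/200) = 0
  disc = (7/10)² − 4·(5/8)·(-33/200) = 361/400 ; √disc = 19/20
  v_R = (−(7/10) + 19/20) / (2·(5/8)) = 1/5 m/s
check:
T_s = v_R/a_R = (1/5)/(4/5) = 0.2500 s
robot covers v_R·T_r = 0.2000·0.2000 = 0.0400 m before braking
braking distance = 0.2000²/(2·0.8000) = 0.0250 m
human over T_r+T_s: 0.4000·(0.2000+0.2500) = 0.1800 m
C+Z_d+Z_r = 0.2000+0.0800+0.0150 = 0.2950 m
sum ≈ 0.0400+0.0250+0.1800+0.2950 ≈ 0.5400 m = S ✓

v_R_max = 1/5 m/s = 0.2000 m/s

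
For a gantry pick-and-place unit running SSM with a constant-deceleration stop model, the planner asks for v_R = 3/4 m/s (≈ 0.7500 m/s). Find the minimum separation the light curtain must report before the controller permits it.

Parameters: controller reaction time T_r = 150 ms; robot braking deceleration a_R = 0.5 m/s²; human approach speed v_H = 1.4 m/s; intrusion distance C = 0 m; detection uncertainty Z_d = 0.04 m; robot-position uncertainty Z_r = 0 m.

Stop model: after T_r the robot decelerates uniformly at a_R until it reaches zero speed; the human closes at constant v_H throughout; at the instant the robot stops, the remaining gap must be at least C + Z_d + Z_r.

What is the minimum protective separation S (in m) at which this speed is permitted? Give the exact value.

T_s = v_R/a_R = (3/4)/(1/2) = 1.5000 s
robot covers v_R·T_r = 0.7500·0.1500 = 0.1125 m before braking
robot under decel: 0.7500²/(2·0.5000) = 0.5625 m
human over T_r+T_s: 1.4000·(0.1500+1.5000) = 2.3100 m
C+Z_d+Z_r = 0.0000+0.0400+0.0000 = 0.0400 m
S_min ≈ 0.1125+0.5625+2.3100+0.0400  ⇒  S_min = 121/40 m

S_min = 121/40 m = 3.0250 m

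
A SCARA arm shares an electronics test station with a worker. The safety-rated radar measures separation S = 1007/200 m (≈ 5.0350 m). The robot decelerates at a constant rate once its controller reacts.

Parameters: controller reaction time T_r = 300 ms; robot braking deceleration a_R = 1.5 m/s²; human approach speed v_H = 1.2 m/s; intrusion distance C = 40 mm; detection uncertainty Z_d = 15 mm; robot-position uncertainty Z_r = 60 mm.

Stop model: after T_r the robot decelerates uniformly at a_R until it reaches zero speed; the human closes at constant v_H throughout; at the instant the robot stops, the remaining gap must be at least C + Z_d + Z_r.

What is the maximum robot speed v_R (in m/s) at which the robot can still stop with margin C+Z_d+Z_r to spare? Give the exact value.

collect terms ⇒ (1/3)·v_R² + (11/10)·v_R + (-114/25) = 0
  disc = (11/10)² − 4·(1/3)·(-114/25) = 729/100 ; √disc = 27/10
  v_R = (−(11/10) + 27/10) / (2·(1/3)) = 12/5 m/s
check:
braking lasts T_s = (12/5)/(3/2) = 1.6000 s
reaction-phase robot travel = 2.4000·0.3000 = 0.7200 m
robot covers 2.4000·1.6000 − ½·1.5000·1.6000² = 1.9200 m while stopping
human closes 1.2000·1.9000 = 2.2800 m
margins: 0.0400+0.0150+0.0600 = 0.1150 m
sum ≈ 0.7200+1.9200+2.2800+0.1150 ≈ 5.0350 m = S ✓

v_R_max = 12/5 m/s = 2.4000 m/s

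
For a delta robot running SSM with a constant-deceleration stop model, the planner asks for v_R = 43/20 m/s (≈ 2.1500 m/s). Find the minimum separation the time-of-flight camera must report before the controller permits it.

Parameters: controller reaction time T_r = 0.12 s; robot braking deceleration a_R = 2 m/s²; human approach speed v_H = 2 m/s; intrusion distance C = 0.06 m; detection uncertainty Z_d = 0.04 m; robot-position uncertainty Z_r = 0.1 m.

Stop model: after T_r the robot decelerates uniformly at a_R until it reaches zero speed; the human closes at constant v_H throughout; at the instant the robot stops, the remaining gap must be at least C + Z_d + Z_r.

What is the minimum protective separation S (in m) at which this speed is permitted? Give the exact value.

S_min = 32029/8000 m = 4.0036 m

braking lasts T_s = (43/20)/2 = 1.0750 s
reaction-phase robot travel = 2.1500·0.1200 = 0.2580 m
robot under decel: 2.1500²/(2·2.0000) = 1.1556 m
human closes 2.0000·1.1950 = 2.3900 m
C+Z_d+Z_r = 0.0600+0.0400+0.1000 = 0.2000 m
S_min ≈ 0.2580+1.1556+2.3900+0.2000  ⇒  S_min = 32029/8000 m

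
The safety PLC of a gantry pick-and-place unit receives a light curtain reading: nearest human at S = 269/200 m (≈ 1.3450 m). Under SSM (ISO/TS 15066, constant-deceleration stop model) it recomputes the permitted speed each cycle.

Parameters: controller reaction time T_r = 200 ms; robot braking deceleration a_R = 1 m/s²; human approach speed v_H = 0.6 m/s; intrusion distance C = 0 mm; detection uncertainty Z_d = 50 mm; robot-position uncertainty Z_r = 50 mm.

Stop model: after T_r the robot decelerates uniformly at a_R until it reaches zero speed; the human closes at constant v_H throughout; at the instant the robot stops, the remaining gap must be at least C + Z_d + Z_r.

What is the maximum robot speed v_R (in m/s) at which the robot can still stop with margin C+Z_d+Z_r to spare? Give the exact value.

v_R_max = 9/10 m/s = 0.9000 m/s

at the boundary: (1/2)·v² + (4/5)·v + (-9/8) = 0
  disc = (4/5)² − 4·(1/2)·(-9/8) = 289/100 ; √disc = 17/10
  v_R = (−(4/5) + 17/10) / (2·(1/2)) = 9/10 m/s
check:
T_s = v_R/a_R = (9/10)/1 = 0.9000 s
reaction-phase robot travel = 0.9000·0.2000 = 0.1800 m
robot under decel: 0.9000²/(2·1.0000) = 0.4050 m
human closes 0.6000·1.1000 = 0.6600 m
margins: 0.0000+0.0500+0.0500 = 0.1000 m
sum ≈ 0.1800+0.4050+0.6600+0.1000 ≈ 1.3450 m = S ✓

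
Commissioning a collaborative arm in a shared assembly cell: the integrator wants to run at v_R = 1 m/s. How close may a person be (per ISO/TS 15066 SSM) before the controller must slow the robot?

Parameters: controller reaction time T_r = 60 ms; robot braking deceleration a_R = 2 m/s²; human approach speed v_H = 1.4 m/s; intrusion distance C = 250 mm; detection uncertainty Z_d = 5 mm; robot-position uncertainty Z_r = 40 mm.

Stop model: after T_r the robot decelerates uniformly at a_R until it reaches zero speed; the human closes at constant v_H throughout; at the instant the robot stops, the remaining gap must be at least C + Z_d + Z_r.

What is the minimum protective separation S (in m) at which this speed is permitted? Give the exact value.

S_min = 1389/1000 m = 1.3890 m

T_s = v_R/a_R = 1/2 = 0.5000 s
reaction-phase robot travel = 1.0000·0.0600 = 0.0600 m
robot under decel: 1.0000²/(2·2.0000) = 0.2500 m
person approaches 1.4000·(0.0600+0.5000) = 0.7840 m
residual clearance needed = 0.2500+0.0050+0.0400 = 0.2950 m
S_min ≈ 0.0600+0.2500+0.7840+0.2950  ⇒  S_min = 1389/1000 m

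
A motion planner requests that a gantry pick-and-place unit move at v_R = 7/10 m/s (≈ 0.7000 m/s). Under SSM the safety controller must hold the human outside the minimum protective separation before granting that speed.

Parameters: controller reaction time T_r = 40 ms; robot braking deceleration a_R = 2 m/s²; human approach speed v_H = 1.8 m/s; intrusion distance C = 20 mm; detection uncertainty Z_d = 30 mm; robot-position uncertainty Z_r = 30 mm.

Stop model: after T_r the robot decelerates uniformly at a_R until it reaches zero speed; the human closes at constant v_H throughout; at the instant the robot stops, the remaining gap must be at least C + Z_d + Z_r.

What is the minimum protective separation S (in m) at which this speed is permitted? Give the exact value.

S_min = 373/400 m = 0.9325 m

braking lasts T_s = (7/10)/2 = 0.3500 s
robot covers v_R·T_r = 0.7000·0.0400 = 0.0280 m before braking
robot under decel: 0.7000²/(2·2.0000) = 0.1225 m
person approaches 1.8000·(0.0400+0.3500) = 0.7020 m
margins: 0.0200+0.0300+0.0300 = 0.0800 m
S_min ≈ 0.0280+0.1225+0.7020+0.0800  ⇒  S_min = 373/400 m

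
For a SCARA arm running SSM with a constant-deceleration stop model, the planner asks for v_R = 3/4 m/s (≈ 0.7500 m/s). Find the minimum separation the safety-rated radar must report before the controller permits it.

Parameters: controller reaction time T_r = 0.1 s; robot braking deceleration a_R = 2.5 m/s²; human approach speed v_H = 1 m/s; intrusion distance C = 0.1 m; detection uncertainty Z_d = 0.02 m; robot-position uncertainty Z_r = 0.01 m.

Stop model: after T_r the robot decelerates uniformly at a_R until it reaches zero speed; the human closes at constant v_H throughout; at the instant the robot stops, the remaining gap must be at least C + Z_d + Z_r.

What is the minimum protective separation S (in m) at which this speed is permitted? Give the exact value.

braking lasts T_s = (3/4)/(5/2) = 0.3000 s
reaction-phase robot travel = 0.7500·0.1000 = 0.0750 m
braking distance = 0.7500²/(2·2.5000) = 0.1125 m
person approaches 1.0000·(0.1000+0.3000) = 0.4000 m
residual clearance needed = 0.1000+0.0200+0.0100 = 0.1300 m
S_min ≈ 0.0750+0.1125+0.4000+0.1300  ⇒  S_min = 287/400 m

S_min = 287/400 m = 0.7175 m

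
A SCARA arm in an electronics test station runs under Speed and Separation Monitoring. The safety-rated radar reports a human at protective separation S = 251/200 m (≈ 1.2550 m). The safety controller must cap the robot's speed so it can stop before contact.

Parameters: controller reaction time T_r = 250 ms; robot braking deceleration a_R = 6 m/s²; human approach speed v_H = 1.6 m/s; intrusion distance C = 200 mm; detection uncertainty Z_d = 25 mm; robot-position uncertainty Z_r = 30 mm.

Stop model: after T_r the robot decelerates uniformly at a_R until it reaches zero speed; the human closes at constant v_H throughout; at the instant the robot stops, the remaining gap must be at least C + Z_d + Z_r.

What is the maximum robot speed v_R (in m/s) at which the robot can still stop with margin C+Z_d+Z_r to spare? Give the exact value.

collect terms ⇒ (1/12)·v_R² + (31/60)·v_R + (-3/5) = 0
  disc = (31/60)² − 4·(1/12)·(-3/5) = 1681/3600 ; √disc = 41/60
  v_R = (−(31/60) + 41/60) / (2·(1/12)) = 1 m/s
check:
stop time T_s = 1/6 = 0.1667 s
robot covers v_R·T_r = 1.0000·0.2500 = 0.2500 m before braking
braking distance = 1.0000²/(2·6.0000) = 0.0833 m
person approaches 1.6000·(0.2500+0.1667) = 0.6667 m
residual clearance needed = 0.2000+0.0250+0.0300 = 0.2550 m
sum ≈ 0.2500+0.0833+0.6667+0.2550 ≈ 1.2550 m = S ✓

v_R_max = 1 m/s = 1.0000 m/s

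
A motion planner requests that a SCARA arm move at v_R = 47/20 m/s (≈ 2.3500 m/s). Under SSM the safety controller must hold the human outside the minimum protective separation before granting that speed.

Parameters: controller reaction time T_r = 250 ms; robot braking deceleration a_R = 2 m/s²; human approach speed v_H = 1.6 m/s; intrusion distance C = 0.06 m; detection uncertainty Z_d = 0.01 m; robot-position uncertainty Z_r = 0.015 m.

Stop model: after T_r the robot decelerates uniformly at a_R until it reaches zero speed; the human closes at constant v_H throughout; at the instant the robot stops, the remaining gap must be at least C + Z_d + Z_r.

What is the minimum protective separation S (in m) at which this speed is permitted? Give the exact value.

braking lasts T_s = (47/20)/2 = 1.1750 s
robot in T_r: 2.3500·0.2500 = 0.5875 m
robot under decel: 2.3500²/(2·2.0000) = 1.3806 m
human closes 1.6000·1.4250 = 2.2800 m
residual clearance needed = 0.0600+0.0100+0.0150 = 0.0850 m
S_min ≈ 0.5875+1.3806+2.2800+0.0850  ⇒  S_min = 6933/1600 m

S_min = 6933/1600 m = 4.3331 m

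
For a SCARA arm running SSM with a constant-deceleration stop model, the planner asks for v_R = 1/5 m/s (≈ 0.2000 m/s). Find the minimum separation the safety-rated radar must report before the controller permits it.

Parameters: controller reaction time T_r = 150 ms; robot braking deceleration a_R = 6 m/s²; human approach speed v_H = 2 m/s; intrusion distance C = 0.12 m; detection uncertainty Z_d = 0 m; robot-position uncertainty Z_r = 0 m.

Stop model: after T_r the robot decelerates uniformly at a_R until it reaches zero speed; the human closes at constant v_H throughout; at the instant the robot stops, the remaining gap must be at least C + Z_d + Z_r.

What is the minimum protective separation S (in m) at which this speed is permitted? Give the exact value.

S_min = 13/25 m = 0.5200 m

T_s = v_R/a_R = (1/5)/6 = 0.0333 s
robot covers v_R·T_r = 0.2000·0.1500 = 0.0300 m before braking
robot under decel: 0.2000²/(2·6.0000) = 0.0033 m
person approaches 2.0000·(0.1500+0.0333) = 0.3667 m
C+Z_d+Z_r = 0.1200+0.0000+0.0000 = 0.1200 m
S_min ≈ 0.0300+0.0033+0.3667+0.1200  ⇒  S_min = 13/25 m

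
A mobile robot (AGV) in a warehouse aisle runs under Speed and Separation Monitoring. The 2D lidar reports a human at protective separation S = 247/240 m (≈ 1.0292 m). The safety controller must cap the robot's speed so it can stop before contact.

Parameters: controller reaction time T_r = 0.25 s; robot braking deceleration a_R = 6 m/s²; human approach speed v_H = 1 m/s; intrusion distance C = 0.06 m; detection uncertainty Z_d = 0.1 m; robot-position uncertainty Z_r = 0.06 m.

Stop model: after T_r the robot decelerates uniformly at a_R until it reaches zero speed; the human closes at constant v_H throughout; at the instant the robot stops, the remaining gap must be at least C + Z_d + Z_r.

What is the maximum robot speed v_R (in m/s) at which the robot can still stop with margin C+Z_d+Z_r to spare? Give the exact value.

at the boundary: (1/12)·v² + (5/12)·v + (-671/1200) = 0
  disc = (5/12)² − 4·(1/12)·(-671/1200) = 9/25 ; √disc = 3/5
  v_R = (−(5/12) + 3/5) / (2·(1/12)) = 11/10 m/s
check:
T_s = v_R/a_R = (11/10)/6 = 0.1833 s
reaction-phase robot travel = 1.1000·0.2500 = 0.2750 m
robot under decel: 1.1000²/(2·6.0000) = 0.1008 m
human over T_r+T_s: 1.0000·(0.2500+0.1833) = 0.4333 m
C+Z_d+Z_r = 0.0600+0.1000+0.0600 = 0.2200 m
sum ≈ 0.2750+0.1008+0.4333+0.2200 ≈ 1.0292 m = S ✓

v_R_max = 11/10 m/s = 1.1000 m/s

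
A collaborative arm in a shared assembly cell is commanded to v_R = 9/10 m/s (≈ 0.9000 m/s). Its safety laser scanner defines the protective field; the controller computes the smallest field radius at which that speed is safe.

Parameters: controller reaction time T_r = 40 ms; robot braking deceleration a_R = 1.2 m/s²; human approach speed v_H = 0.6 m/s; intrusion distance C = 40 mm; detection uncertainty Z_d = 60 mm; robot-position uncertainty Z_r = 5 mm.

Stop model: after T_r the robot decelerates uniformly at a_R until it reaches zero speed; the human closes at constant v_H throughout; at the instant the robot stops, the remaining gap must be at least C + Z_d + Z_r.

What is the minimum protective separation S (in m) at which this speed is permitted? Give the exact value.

S_min = 381/400 m = 0.9525 m

stop time T_s = (9/10)/(6/5) = 0.7500 s
reaction-phase robot travel = 0.9000·0.0400 = 0.0360 m
robot covers 0.9000·0.7500 − ½·1.2000·0.7500² = 0.3375 m while stopping
person approaches 0.6000·(0.0400+0.7500) = 0.4740 m
C+Z_d+Z_r = 0.0400+0.0600+0.0050 = 0.1050 m
S_min ≈ 0.0360+0.3375+0.4740+0.1050  ⇒  S_min = 381/400 m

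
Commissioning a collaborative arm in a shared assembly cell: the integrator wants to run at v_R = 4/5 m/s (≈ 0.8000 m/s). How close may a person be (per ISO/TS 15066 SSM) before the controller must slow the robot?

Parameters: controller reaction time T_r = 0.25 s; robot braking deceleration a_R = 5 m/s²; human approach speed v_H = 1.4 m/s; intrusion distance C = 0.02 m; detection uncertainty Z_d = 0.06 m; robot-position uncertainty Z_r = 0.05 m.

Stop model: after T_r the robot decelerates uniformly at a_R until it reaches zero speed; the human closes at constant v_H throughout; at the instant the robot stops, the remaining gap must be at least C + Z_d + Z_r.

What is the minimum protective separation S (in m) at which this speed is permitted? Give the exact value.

S_min = 121/125 m = 0.9680 m

T_s = v_R/a_R = (4/5)/5 = 0.1600 s
reaction-phase robot travel = 0.8000·0.2500 = 0.2000 m
robot under decel: 0.8000²/(2·5.0000) = 0.0640 m
human closes 1.4000·0.4100 = 0.5740 m
C+Z_d+Z_r = 0.0200+0.0600+0.0500 = 0.1300 m
S_min ≈ 0.2000+0.0640+0.5740+0.1300  ⇒  S_min = 121/125 m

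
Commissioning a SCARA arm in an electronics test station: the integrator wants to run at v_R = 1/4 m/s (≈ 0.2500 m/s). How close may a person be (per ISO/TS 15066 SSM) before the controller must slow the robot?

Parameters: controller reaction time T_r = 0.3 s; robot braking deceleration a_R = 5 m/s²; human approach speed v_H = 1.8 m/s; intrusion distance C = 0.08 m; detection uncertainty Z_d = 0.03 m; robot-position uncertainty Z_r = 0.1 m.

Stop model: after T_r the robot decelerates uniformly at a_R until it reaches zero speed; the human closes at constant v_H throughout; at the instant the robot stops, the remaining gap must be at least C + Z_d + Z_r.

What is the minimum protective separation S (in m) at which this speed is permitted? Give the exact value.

T_s = v_R/a_R = (1/4)/5 = 0.0500 s
robot covers v_R·T_r = 0.2500·0.3000 = 0.0750 m before braking
robot covers 0.2500·0.0500 − ½·5.0000·0.0500² = 0.0063 m while stopping
human over T_r+T_s: 1.8000·(0.3000+0.0500) = 0.6300 m
C+Z_d+Z_r = 0.0800+0.0300+0.1000 = 0.2100 m
S_min ≈ 0.0750+0.0063+0.6300+0.2100  ⇒  S_min = 737/800 m

S_min = 737/800 m = 0.9213 m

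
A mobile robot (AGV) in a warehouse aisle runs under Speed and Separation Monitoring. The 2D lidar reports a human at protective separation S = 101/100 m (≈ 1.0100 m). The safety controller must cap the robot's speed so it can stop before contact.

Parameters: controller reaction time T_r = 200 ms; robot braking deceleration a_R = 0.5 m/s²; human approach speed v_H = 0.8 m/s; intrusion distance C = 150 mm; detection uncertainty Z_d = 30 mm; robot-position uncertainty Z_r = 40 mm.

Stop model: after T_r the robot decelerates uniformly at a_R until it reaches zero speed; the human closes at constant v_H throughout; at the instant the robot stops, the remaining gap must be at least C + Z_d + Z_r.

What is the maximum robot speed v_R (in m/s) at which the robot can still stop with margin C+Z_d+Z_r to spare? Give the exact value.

at the boundary: (1)·v² + (9/5)·v + (-63/100) = 0
  disc = (9/5)² − 4·(1)·(-63/100) = 144/25 ; √disc = 12/5
  v_R = (−(9/5) + 12/5) / (2·(1)) = 3/10 m/s
check:
T_s = v_R/a_R = (3/10)/(1/2) = 0.6000 s
robot in T_r: 0.3000·0.2000 = 0.0600 m
robot covers 0.3000·0.6000 − ½·0.5000·0.6000² = 0.0900 m while stopping
human over T_r+T_s: 0.8000·(0.2000+0.6000) = 0.6400 m
C+Z_d+Z_r = 0.1500+0.0300+0.0400 = 0.2200 m
sum ≈ 0.0600+0.0900+0.6400+0.2200 ≈ 1.0100 m = S ✓

v_R_max = 3/10 m/s = 0.3000 m/s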